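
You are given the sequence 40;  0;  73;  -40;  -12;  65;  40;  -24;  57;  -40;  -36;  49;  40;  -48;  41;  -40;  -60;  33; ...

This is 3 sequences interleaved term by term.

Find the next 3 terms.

Split by position mod 3 into 3 tracks.
Track A: 40, -40, 40, -40, 40, -40 — alternating ±40.
Track B: 0, -12, -24, -36, -48, -60 — subtracting 12 each time.
Track C: 73, 65, 57, 49, 41, 33 — arithmetic, step −8.
Position 19 → track A, term 7 = 40.
Position 20 → track B, term 7 = -72.
Position 21 → track C, term 7 = 25.

40, -72, 25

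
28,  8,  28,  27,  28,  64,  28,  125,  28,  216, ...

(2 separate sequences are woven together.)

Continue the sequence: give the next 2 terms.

28, 343

Positions 1, 3, 5, … form one subsequence and positions 2, 4, 6, … form another.
Subsequence A = 28, 28, 28, 28, 28: always 28.
Subsequence B = 8, 27, 64, 125, 216: the cubes 2³, 3³, 4³, ….
Position 11 → subsequence A, term 6 = 28.
Position 12 → subsequence B, term 6 = 343.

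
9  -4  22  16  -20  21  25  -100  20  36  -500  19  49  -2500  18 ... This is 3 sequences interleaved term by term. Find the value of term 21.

16

Read the sequence 3 terms at a time; column i is its own pattern.
Track A: 9, 16, 25, 36, 49 — consecutive squares n² from n = 3.
Track B: -4, -20, -100, -500, -2500 — multiplying by 5 each time.
Track C: 22, 21, 20, 19, 18 — arithmetic with common difference −1.
Position 21 → track C, term 7 = 16.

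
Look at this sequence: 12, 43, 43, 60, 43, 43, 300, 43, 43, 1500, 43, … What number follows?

The slot pattern repeats as ABB (period 3), so there are 2 interleaved tracks.
Track A is 12, 60, 300, 1500, which is geometric, ×5 each step.
Track B is 43, 43, 43, 43, 43, 43, 43, which is the constant sequence 43.
Term 12 comes from track B (its 8th entry): 43.

43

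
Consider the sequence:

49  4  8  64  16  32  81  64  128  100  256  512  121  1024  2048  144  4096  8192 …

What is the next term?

169

The slot pattern repeats as ABB (period 3), so there are 2 interleaved tracks.
Subsequence A: 49, 64, 81, 100, 121, 144 — perfect squares starting at 7².
Subsequence B: 4, 8, 16, 32, 64, 128, 256, 512, 1024, 2048, 4096, 8192 — geometric with ratio 2.
Position 19 falls in subsequence A as its term 7, giving 169.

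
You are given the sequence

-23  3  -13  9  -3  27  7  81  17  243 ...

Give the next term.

27

The terms cycle through 2 interleaved subsequences.
Stream A: -23, -13, -3, 7, 17 (linear: a_n = -33 + 10·n).
Stream B: 3, 9, 27, 81, 243 (geometric with ratio 3).
Term 11 comes from stream A (its 6th entry): 27.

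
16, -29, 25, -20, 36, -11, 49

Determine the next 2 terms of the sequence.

-2, 64

Odd-indexed and even-indexed terms follow separate rules.
Stream A = 16, 25, 36, 49: the squares 4², 5², 6², ….
Stream B = -29, -20, -11: arithmetic with common difference +9.
The 8th slot belongs to stream B; its 4th term is -2.
The 9th slot belongs to stream A; its 5th term is 64.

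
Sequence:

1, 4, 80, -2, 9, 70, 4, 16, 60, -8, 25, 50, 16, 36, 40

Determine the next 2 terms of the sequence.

-32, 49

The terms cycle through 3 interleaved subsequences.
Stream A = 1, -2, 4, -8, 16: geometric, ×-2 each step.
Stream B = 4, 9, 16, 25, 36: perfect squares starting at 2².
Stream C = 80, 70, 60, 50, 40: subtracting 10 each time.
Position 16 falls in stream A as its term 6, giving -32.
Position 17 falls in stream B as its term 6, giving 49.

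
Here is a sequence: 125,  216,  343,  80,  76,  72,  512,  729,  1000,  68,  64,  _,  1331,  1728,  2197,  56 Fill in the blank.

Reading positions in blocks of 6 reveals the pattern AAABBB — 2 tracks woven together.
Track A: 125, 216, 343, 512, 729, 1000, 1331, 1728, 2197 (perfect cubes starting at 5³).
Track B: 80, 76, 72, 68, 64, ?, 56 (linear: a_n = 84 − 4·n).
The gap is track B's term 6; the rule gives 60.

60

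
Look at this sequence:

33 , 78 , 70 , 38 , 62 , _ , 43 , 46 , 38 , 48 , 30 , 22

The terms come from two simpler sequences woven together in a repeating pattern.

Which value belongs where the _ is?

The slot pattern repeats as ABB (period 3), so there are 2 interleaved tracks.
Track A: 33, 38, 43, 48 — arithmetic, step +5.
Track B: 78, 70, 62, ?, 46, 38, 30, 22 — linear: a_n = 86 − 8·n.
Filling track B at index 4 by its rule yields 54.

54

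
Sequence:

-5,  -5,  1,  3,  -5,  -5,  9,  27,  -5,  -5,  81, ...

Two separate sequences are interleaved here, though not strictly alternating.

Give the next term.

Reading positions in blocks of 4 reveals the pattern AABB — 2 tracks woven together.
Track A: -5, -5, -5, -5, -5, -5. Always -5.
Track B: 1, 3, 9, 27, 81. Powers of 3.
Position 12 → track B, term 6 = 243.

243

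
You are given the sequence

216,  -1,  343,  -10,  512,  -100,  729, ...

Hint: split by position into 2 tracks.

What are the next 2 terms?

-1000, 1000

Taking every 2nd term gives 2 separate tracks.
Track A: 216, 343, 512, 729 (perfect cubes starting at 6³).
Track B: -1, -10, -100 (geometric with ratio 10).
Term 8 comes from track B (its 4th entry): -1000.
Term 9 comes from track A (its 5th entry): 1000.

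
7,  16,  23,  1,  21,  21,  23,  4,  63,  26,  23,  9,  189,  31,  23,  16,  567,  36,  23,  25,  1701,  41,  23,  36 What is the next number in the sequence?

5103

Split by position mod 4: positions 1, 5, 9, … form one track, and each other residue class forms its own.
Track A: 7, 21, 63, 189, 567, 1701 (geometric with ratio 3).
Track B: 16, 21, 26, 31, 36, 41 (linear: a_n = 11 + 5·n).
Track C: 23, 23, 23, 23, 23, 23 (always 23).
Track D: 1, 4, 9, 16, 25, 36 (perfect squares starting at 1²).
Position 25 falls in track A as its term 7, giving 5103.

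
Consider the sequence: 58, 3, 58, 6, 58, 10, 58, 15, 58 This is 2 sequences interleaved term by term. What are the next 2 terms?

21, 58

Split by position mod 2 into 2 tracks.
Stream A: 58, 58, 58, 58, 58. Constant 58.
Stream B: 3, 6, 10, 15. Triangular numbers starting at T_2.
Term 10 comes from stream B (its 5th entry): 21.
Term 11 comes from stream A (its 6th entry): 58.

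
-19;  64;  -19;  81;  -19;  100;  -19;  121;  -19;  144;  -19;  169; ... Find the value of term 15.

Odd-indexed and even-indexed terms follow separate rules.
Subsequence A: -19, -19, -19, -19, -19, -19. The constant sequence -19.
Subsequence B: 64, 81, 100, 121, 144, 169. The squares 8², 9², 10², ….
Position 15 → subsequence A, term 8 = -19.

-19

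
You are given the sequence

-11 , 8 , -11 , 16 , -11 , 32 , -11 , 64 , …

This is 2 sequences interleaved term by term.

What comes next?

Split by position mod 2 into 2 tracks.
Track A: -11, -11, -11, -11 (the constant sequence -11).
Track B: 8, 16, 32, 64 (powers of 2).
The 9th slot belongs to track A; its 5th term is -11.

-11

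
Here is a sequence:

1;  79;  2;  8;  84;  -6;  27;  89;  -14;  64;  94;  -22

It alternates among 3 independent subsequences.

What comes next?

125

The terms cycle through 3 interleaved subsequences.
Subsequence A is 1, 8, 27, 64, which is perfect cubes starting at 1³.
Subsequence B is 79, 84, 89, 94, which is arithmetic with common difference +5.
Subsequence C is 2, -6, -14, -22, which is arithmetic with common difference −8.
The 13th slot belongs to subsequence A; its 5th term is 125.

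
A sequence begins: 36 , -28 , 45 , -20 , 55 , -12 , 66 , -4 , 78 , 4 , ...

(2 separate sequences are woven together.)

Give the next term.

91

Odd-indexed and even-indexed terms follow separate rules.
Track A is 36, 45, 55, 66, 78, which is triangular numbers starting at T_8.
Track B is -28, -20, -12, -4, 4, which is linear: a_n = -36 + 8·n.
The 11th slot belongs to track A; its 6th term is 91.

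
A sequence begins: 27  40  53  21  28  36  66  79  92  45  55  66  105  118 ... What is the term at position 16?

78

The slot pattern repeats as AAABBB (period 6), so there are 2 interleaved tracks.
Track A: 27, 40, 53, 66, 79, 92, 105, 118 (linear: a_n = 14 + 13·n).
Track B: 21, 28, 36, 45, 55, 66 (triangular numbers n(n+1)/2 for n = 6, 7, …).
The 16th slot belongs to track B; its 7th term is 78.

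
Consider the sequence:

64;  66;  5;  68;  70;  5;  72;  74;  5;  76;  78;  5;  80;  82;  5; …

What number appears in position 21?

5

Reading positions in blocks of 3 reveals the pattern AAB — 2 tracks woven together.
Subsequence A: 64, 66, 68, 70, 72, 74, 76, 78, 80, 82. Arithmetic with common difference +2.
Subsequence B: 5, 5, 5, 5, 5. The constant sequence 5.
The 21st slot belongs to subsequence B; its 7th term is 5.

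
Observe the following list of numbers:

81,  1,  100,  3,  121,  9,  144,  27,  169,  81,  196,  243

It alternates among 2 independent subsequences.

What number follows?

225

Odd-indexed and even-indexed terms follow separate rules.
Subsequence A: 81, 100, 121, 144, 169, 196 — consecutive squares n² from n = 9.
Subsequence B: 1, 3, 9, 27, 81, 243 — powers 3^0, 3^1, 3^2, ….
Position 13 falls in subsequence A as its term 7, giving 225.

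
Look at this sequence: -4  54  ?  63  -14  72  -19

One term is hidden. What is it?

Split by position mod 2 into 2 tracks.
Track A: -4, ?, -14, -19 — linear: a_n = 1 − 5·n.
Track B: 54, 63, 72 — adding 9 each time.
The gap is track A's term 2; the rule gives -9.

-9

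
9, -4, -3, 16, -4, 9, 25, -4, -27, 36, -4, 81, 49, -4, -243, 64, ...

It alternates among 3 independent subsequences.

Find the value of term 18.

729

Split by position mod 3: positions 1, 4, 7, … form one track, and each other residue class forms its own.
Subsequence A: 9, 16, 25, 36, 49, 64 (consecutive squares n² from n = 3).
Subsequence B: -4, -4, -4, -4, -4 (always -4).
Subsequence C: -3, 9, -27, 81, -243 (geometric, ×-3 each step).
Term 18 comes from subsequence C (its 6th entry): 729.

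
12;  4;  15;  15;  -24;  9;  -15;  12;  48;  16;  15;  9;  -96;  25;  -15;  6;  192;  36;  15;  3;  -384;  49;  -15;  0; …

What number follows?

768

The terms cycle through 4 interleaved subsequences.
Track A: 12, -24, 48, -96, 192, -384. Geometric with ratio -2.
Track B: 4, 9, 16, 25, 36, 49. Perfect squares starting at 2².
Track C: 15, -15, 15, -15, 15, -15. The oscillation 15·(−1)^(n+1).
Track D: 15, 12, 9, 6, 3, 0. Arithmetic, step −3.
Position 25 → track A, term 7 = 768.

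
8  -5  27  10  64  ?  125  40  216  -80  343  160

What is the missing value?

-20

The terms cycle through 2 interleaved subsequences.
Subsequence A is 8, 27, 64, 125, 216, 343, which is consecutive cubes n³ from n = 2.
Subsequence B is -5, 10, ?, 40, -80, 160, which is multiplying by -2 each time.
The gap is subsequence B's term 3; the rule gives -20.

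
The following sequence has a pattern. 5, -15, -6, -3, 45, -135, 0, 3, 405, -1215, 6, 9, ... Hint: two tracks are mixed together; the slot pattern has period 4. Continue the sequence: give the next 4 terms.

3645, -10935, 12, 15

Positions follow the repeating pattern AABB; grouping by letter gives 2 tracks.
Subsequence A is 5, -15, 45, -135, 405, -1215, which is geometric, ×-3 each step.
Subsequence B is -6, -3, 0, 3, 6, 9, which is adding 3 each time.
Position 13 → subsequence A, term 7 = 3645.
Position 14 falls in subsequence A as its term 8, giving -10935.
Position 15 falls in subsequence B as its term 7, giving 12.
Position 16 → subsequence B, term 8 = 15.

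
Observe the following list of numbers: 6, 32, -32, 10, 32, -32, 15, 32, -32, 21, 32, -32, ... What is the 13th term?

Reading positions in blocks of 3 reveals the pattern ABB — 2 tracks woven together.
Track A: 6, 10, 15, 21 (triangular numbers n(n+1)/2 for n = 3, 4, …).
Track B: 32, -32, 32, -32, 32, -32, 32, -32 (the oscillation 32·(−1)^(n+1)).
Term 13 comes from track A (its 5th entry): 28.

28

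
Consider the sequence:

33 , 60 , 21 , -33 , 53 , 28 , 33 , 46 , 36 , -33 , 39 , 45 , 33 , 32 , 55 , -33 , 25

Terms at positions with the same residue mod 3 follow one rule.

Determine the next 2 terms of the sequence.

Split by position mod 3: positions 1, 4, 7, … form one track, and each other residue class forms its own.
Track A: 33, -33, 33, -33, 33, -33. The oscillation 33·(−1)^(n+1).
Track B: 60, 53, 46, 39, 32, 25. Arithmetic, step −7.
Track C: 21, 28, 36, 45, 55. Triangular numbers n(n+1)/2 for n = 6, 7, ….
Position 18 → track C, term 6 = 66.
Position 19 falls in track A as its term 7, giving 33.

66, 33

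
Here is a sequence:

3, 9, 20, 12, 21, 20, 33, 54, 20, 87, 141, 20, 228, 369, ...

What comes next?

The slot pattern repeats as AAB (period 3), so there are 2 interleaved tracks.
Track A: 3, 9, 12, 21, 33, 54, 87, 141, 228, 369 — Fibonacci-style (each term is the sum of the two before it).
Track B: 20, 20, 20, 20 — always 20.
The 15th slot belongs to track B; its 5th term is 20.

20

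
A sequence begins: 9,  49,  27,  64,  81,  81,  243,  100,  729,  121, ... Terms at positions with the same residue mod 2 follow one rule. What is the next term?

2187

Taking every 2nd term gives 2 separate tracks.
Stream A: 9, 27, 81, 243, 729. Powers of 3.
Stream B: 49, 64, 81, 100, 121. Perfect squares starting at 7².
The 11th slot belongs to stream A; its 6th term is 2187.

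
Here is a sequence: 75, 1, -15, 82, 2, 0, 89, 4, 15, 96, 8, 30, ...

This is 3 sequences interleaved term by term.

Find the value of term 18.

Split by position mod 3: positions 1, 4, 7, … form one track, and each other residue class forms its own.
Track A: 75, 82, 89, 96 (adding 7 each time).
Track B: 1, 2, 4, 8 (successive powers of 2).
Track C: -15, 0, 15, 30 (arithmetic, step +15).
Term 18 comes from track C (its 6th entry): 60.

60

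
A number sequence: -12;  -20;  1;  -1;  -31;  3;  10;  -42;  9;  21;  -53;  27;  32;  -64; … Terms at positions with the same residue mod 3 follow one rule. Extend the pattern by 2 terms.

Split by position mod 3 into 3 tracks.
Track A: -12, -1, 10, 21, 32 (arithmetic with common difference +11).
Track B: -20, -31, -42, -53, -64 (arithmetic with common difference −11).
Track C: 1, 3, 9, 27 (powers 3^0, 3^1, 3^2, …).
Term 15 comes from track C (its 5th entry): 81.
Position 16 falls in track A as its term 6, giving 43.

81, 43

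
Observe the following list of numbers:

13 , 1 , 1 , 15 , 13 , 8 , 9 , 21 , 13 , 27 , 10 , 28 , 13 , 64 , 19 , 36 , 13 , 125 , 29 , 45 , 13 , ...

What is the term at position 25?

13

The terms cycle through 4 interleaved subsequences.
Track A: 13, 13, 13, 13, 13, 13 (the constant sequence 13).
Track B: 1, 8, 27, 64, 125 (the cubes 1³, 2³, 3³, …).
Track C: 1, 9, 10, 19, 29 (each term equals the sum of the previous two).
Track D: 15, 21, 28, 36, 45 (triangular numbers starting at T_5).
Position 25 falls in track A as its term 7, giving 13.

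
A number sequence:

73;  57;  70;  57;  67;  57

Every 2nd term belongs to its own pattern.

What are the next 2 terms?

64, 57

The terms cycle through 2 interleaved subsequences.
Stream A = 73, 70, 67: linear: a_n = 76 − 3·n.
Stream B = 57, 57, 57: always 57.
The 7th slot belongs to stream A; its 4th term is 64.
Term 8 comes from stream B (its 4th entry): 57.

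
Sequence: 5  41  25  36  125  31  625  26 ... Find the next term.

3125

Positions 1, 3, 5, … form one subsequence and positions 2, 4, 6, … form another.
Subsequence A: 5, 25, 125, 625 (powers 5^1, 5^2, 5^3, …).
Subsequence B: 41, 36, 31, 26 (arithmetic, step −5).
Term 9 comes from subsequence A (its 5th entry): 3125.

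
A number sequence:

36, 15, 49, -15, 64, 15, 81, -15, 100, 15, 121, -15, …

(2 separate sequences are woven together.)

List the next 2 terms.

Split by position mod 2 into 2 tracks.
Track A = 36, 49, 64, 81, 100, 121: the squares 6², 7², 8², ….
Track B = 15, -15, 15, -15, 15, -15: the oscillation 15·(−1)^(n+1).
Position 13 → track A, term 7 = 144.
Position 14 falls in track B as its term 7, giving 15.

144, 15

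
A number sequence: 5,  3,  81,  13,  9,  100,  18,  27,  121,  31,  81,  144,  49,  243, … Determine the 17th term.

729

Taking every 3rd term gives 3 separate tracks.
Stream A: 5, 13, 18, 31, 49. Each term equals the sum of the previous two.
Stream B: 3, 9, 27, 81, 243. Powers 3^1, 3^2, 3^3, ….
Stream C: 81, 100, 121, 144. Consecutive squares n² from n = 9.
Position 17 falls in stream B as its term 6, giving 729.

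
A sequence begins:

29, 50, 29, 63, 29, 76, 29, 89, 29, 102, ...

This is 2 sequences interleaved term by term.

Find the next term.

Split by position mod 2 into 2 tracks.
Track A = 29, 29, 29, 29, 29: always 29.
Track B = 50, 63, 76, 89, 102: arithmetic with common difference +13.
Term 11 comes from track A (its 6th entry): 29.

29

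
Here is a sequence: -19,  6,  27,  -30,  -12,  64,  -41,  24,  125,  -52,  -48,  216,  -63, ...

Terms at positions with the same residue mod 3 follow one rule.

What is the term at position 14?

96

Split by position mod 3 into 3 tracks.
Stream A is -19, -30, -41, -52, -63, which is linear: a_n = -8 − 11·n.
Stream B is 6, -12, 24, -48, which is geometric, ×-2 each step.
Stream C is 27, 64, 125, 216, which is perfect cubes starting at 3³.
Position 14 → stream B, term 5 = 96.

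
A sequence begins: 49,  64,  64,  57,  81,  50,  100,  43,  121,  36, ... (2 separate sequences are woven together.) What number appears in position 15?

196

Odd-indexed and even-indexed terms follow separate rules.
Track A is 49, 64, 81, 100, 121, which is the squares 7², 8², 9², ….
Track B is 64, 57, 50, 43, 36, which is arithmetic, step −7.
Position 15 falls in track A as its term 8, giving 196.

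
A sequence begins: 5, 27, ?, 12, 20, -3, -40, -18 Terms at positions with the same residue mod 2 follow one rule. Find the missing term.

Positions 1, 3, 5, … form one subsequence and positions 2, 4, 6, … form another.
Stream A: 5, ?, 20, -40 — a geometric progression (common ratio -2).
Stream B: 27, 12, -3, -18 — subtracting 15 each time.
Filling stream A at index 2 by its rule yields -10.

-10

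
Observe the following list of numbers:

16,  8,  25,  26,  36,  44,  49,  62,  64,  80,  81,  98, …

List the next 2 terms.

100, 116

Taking every 2nd term gives 2 separate tracks.
Subsequence A = 16, 25, 36, 49, 64, 81: consecutive squares n² from n = 4.
Subsequence B = 8, 26, 44, 62, 80, 98: arithmetic with common difference +18.
Term 13 comes from subsequence A (its 7th entry): 100.
Term 14 comes from subsequence B (its 7th entry): 116.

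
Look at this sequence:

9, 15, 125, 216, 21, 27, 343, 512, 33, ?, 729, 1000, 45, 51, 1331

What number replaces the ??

39

The slot pattern repeats as AABB (period 4), so there are 2 interleaved tracks.
Stream A: 9, 15, 21, 27, 33, ?, 45, 51 (adding 6 each time).
Stream B: 125, 216, 343, 512, 729, 1000, 1331 (perfect cubes starting at 5³).
So the missing entry in stream A is 39.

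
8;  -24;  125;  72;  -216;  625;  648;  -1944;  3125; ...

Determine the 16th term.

Positions follow the repeating pattern AAB; grouping by letter gives 2 tracks.
Stream A: 8, -24, 72, -216, 648, -1944. Geometric, ×-3 each step.
Stream B: 125, 625, 3125. Successive powers of 5.
Position 16 falls in stream A as its term 11, giving 472392.

472392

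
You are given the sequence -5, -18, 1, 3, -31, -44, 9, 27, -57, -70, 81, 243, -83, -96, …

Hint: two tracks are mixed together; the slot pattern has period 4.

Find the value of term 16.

Positions follow the repeating pattern AABB; grouping by letter gives 2 tracks.
Subsequence A: -5, -18, -31, -44, -57, -70, -83, -96 — arithmetic, step −13.
Subsequence B: 1, 3, 9, 27, 81, 243 — powers of 3.
Position 16 → subsequence B, term 8 = 2187.

2187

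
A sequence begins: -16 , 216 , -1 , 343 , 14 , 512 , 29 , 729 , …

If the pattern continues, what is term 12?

1331

The terms cycle through 2 interleaved subsequences.
Subsequence A: -16, -1, 14, 29 — arithmetic, step +15.
Subsequence B: 216, 343, 512, 729 — the cubes 6³, 7³, 8³, ….
The 12th slot belongs to subsequence B; its 6th term is 1331.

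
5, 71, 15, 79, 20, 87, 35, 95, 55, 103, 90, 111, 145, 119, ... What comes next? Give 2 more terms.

Odd-indexed and even-indexed terms follow separate rules.
Track A: 5, 15, 20, 35, 55, 90, 145 (Fibonacci-style (each term is the sum of the two before it)).
Track B: 71, 79, 87, 95, 103, 111, 119 (linear: a_n = 63 + 8·n).
Position 15 falls in track A as its term 8, giving 235.
Position 16 → track B, term 8 = 127.

235, 127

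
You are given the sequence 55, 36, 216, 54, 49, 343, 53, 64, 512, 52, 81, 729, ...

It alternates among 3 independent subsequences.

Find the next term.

51

Split by position mod 3 into 3 tracks.
Track A = 55, 54, 53, 52: subtracting 1 each time.
Track B = 36, 49, 64, 81: the squares 6², 7², 8², ….
Track C = 216, 343, 512, 729: consecutive cubes n³ from n = 6.
Position 13 falls in track A as its term 5, giving 51.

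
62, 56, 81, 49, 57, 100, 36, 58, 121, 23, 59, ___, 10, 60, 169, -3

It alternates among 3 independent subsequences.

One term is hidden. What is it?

144

Taking every 3rd term gives 3 separate tracks.
Subsequence A: 62, 49, 36, 23, 10, -3. Arithmetic with common difference −13.
Subsequence B: 56, 57, 58, 59, 60. Adding 1 each time.
Subsequence C: 81, 100, 121, ?, 169. The squares 9², 10², 11², ….
Subsequence C's pattern makes the blank 144.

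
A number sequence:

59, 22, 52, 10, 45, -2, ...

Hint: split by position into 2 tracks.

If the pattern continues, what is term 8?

-14

Odd-indexed and even-indexed terms follow separate rules.
Stream A is 59, 52, 45, which is linear: a_n = 66 − 7·n.
Stream B is 22, 10, -2, which is subtracting 12 each time.
Position 8 → stream B, term 4 = -14.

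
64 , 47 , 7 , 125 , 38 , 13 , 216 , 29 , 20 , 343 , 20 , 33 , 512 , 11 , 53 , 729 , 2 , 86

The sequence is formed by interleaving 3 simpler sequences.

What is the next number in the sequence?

1000

Taking every 3rd term gives 3 separate tracks.
Stream A = 64, 125, 216, 343, 512, 729: perfect cubes starting at 4³.
Stream B = 47, 38, 29, 20, 11, 2: linear: a_n = 56 − 9·n.
Stream C = 7, 13, 20, 33, 53, 86: a Fibonacci-like recurrence a_n = a_{n-1} + a_{n-2}.
The 19th slot belongs to stream A; its 7th term is 1000.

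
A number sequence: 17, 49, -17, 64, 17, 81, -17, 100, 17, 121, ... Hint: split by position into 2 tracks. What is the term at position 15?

Odd-indexed and even-indexed terms follow separate rules.
Track A = 17, -17, 17, -17, 17: the oscillation 17·(−1)^(n+1).
Track B = 49, 64, 81, 100, 121: the squares 7², 8², 9², ….
Position 15 falls in track A as its term 8, giving -17.

-17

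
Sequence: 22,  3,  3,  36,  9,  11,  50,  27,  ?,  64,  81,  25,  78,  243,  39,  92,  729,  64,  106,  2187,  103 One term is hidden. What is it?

14

Read the sequence 3 terms at a time; column i is its own pattern.
Stream A = 22, 36, 50, 64, 78, 92, 106: arithmetic, step +14.
Stream B = 3, 9, 27, 81, 243, 729, 2187: geometric, ×3 each step.
Stream C = 3, 11, ?, 25, 39, 64, 103: each term equals the sum of the previous two.
The gap is stream C's term 3; the rule gives 14.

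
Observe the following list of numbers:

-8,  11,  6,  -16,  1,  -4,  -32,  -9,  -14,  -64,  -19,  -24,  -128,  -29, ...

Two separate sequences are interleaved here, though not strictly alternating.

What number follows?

-34

Reading positions in blocks of 3 reveals the pattern ABB — 2 tracks woven together.
Subsequence A: -8, -16, -32, -64, -128. A geometric progression (common ratio 2).
Subsequence B: 11, 6, 1, -4, -9, -14, -19, -24, -29. Arithmetic, step −5.
Position 15 → subsequence B, term 10 = -34.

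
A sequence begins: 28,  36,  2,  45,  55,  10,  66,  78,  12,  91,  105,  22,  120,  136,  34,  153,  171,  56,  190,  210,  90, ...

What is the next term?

The slot pattern repeats as AAB (period 3), so there are 2 interleaved tracks.
Subsequence A: 28, 36, 45, 55, 66, 78, 91, 105, 120, 136, 153, 171, 190, 210 — triangular numbers n(n+1)/2 for n = 7, 8, ….
Subsequence B: 2, 10, 12, 22, 34, 56, 90 — a Fibonacci-like recurrence a_n = a_{n-1} + a_{n-2}.
Position 22 → subsequence A, term 15 = 231.

231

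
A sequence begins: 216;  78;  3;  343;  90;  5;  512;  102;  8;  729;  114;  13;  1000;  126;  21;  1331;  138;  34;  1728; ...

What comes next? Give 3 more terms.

Read the sequence 3 terms at a time; column i is its own pattern.
Subsequence A is 216, 343, 512, 729, 1000, 1331, 1728, which is consecutive cubes n³ from n = 6.
Subsequence B is 78, 90, 102, 114, 126, 138, which is linear: a_n = 66 + 12·n.
Subsequence C is 3, 5, 8, 13, 21, 34, which is a Fibonacci-like recurrence a_n = a_{n-1} + a_{n-2}.
Position 20 → subsequence B, term 7 = 150.
Term 21 comes from subsequence C (its 7th entry): 55.
The 22nd slot belongs to subsequence A; its 8th term is 2197.

150, 55, 2197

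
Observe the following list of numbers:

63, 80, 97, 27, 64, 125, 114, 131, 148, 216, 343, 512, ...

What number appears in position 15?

The slot pattern repeats as AAABBB (period 6), so there are 2 interleaved tracks.
Subsequence A: 63, 80, 97, 114, 131, 148 (adding 17 each time).
Subsequence B: 27, 64, 125, 216, 343, 512 (consecutive cubes n³ from n = 3).
Position 15 falls in subsequence A as its term 9, giving 199.

199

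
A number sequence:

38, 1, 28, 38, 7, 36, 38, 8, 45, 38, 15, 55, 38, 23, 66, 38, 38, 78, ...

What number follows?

38

Split by position mod 3 into 3 tracks.
Stream A is 38, 38, 38, 38, 38, 38, which is always 38.
Stream B is 1, 7, 8, 15, 23, 38, which is Fibonacci-style (each term is the sum of the two before it).
Stream C is 28, 36, 45, 55, 66, 78, which is triangular numbers starting at T_7.
Position 19 falls in stream A as its term 7, giving 38.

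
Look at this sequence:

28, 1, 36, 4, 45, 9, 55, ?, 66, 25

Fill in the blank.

The terms cycle through 2 interleaved subsequences.
Track A: 28, 36, 45, 55, 66 (the triangular numbers T_7, T_8, …).
Track B: 1, 4, 9, ?, 25 (consecutive squares n² from n = 1).
Track B's pattern makes the blank 16.

16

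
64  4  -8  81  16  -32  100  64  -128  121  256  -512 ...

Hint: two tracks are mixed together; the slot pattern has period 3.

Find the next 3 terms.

144, 1024, -2048

Positions follow the repeating pattern ABB; grouping by letter gives 2 tracks.
Track A: 64, 81, 100, 121 (perfect squares starting at 8²).
Track B: 4, -8, 16, -32, 64, -128, 256, -512 (a geometric progression (common ratio -2)).
The 13th slot belongs to track A; its 5th term is 144.
Position 14 falls in track B as its term 9, giving 1024.
The 15th slot belongs to track B; its 10th term is -2048.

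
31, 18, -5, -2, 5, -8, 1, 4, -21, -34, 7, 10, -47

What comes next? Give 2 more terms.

-60, 13

The slot pattern repeats as AABB (period 4), so there are 2 interleaved tracks.
Subsequence A: 31, 18, 5, -8, -21, -34, -47 — arithmetic, step −13.
Subsequence B: -5, -2, 1, 4, 7, 10 — linear: a_n = -8 + 3·n.
The 14th slot belongs to subsequence A; its 8th term is -60.
Term 15 comes from subsequence B (its 7th entry): 13.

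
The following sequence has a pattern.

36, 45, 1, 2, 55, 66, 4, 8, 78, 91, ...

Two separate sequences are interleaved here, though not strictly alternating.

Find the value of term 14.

Reading positions in blocks of 4 reveals the pattern AABB — 2 tracks woven together.
Stream A: 36, 45, 55, 66, 78, 91 — the triangular numbers T_8, T_9, ….
Stream B: 1, 2, 4, 8 — powers 2^0, 2^1, 2^2, ….
The 14th slot belongs to stream A; its 8th term is 120.

120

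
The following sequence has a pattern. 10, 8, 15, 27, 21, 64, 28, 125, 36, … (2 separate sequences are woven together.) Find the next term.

The terms cycle through 2 interleaved subsequences.
Track A is 10, 15, 21, 28, 36, which is the triangular numbers T_4, T_5, ….
Track B is 8, 27, 64, 125, which is perfect cubes starting at 2³.
The 10th slot belongs to track B; its 5th term is 216.

216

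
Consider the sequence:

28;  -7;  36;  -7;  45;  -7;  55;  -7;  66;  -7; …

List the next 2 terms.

78, -7

Odd-indexed and even-indexed terms follow separate rules.
Track A = 28, 36, 45, 55, 66: triangular numbers starting at T_7.
Track B = -7, -7, -7, -7, -7: always -7.
Position 11 falls in track A as its term 6, giving 78.
Position 12 → track B, term 6 = -7.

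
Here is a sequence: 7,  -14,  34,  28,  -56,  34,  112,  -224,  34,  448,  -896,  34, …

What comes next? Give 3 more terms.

1792, -3584, 34

Positions follow the repeating pattern AAB; grouping by letter gives 2 tracks.
Track A is 7, -14, 28, -56, 112, -224, 448, -896, which is a geometric progression (common ratio -2).
Track B is 34, 34, 34, 34, which is always 34.
Position 13 falls in track A as its term 9, giving 1792.
Term 14 comes from track A (its 10th entry): -3584.
Position 15 → track B, term 5 = 34.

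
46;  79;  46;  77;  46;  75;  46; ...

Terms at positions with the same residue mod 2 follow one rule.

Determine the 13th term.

The terms cycle through 2 interleaved subsequences.
Track A: 46, 46, 46, 46. Always 46.
Track B: 79, 77, 75. Subtracting 2 each time.
Term 13 comes from track A (its 7th entry): 46.

46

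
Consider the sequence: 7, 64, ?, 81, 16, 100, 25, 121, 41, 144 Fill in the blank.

The terms cycle through 2 interleaved subsequences.
Stream A = 7, ?, 16, 25, 41: each term equals the sum of the previous two.
Stream B = 64, 81, 100, 121, 144: perfect squares starting at 8².
The gap is stream A's term 2; the rule gives 9.

9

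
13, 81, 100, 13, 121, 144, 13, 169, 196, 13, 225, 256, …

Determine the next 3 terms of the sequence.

13, 289, 324

Reading positions in blocks of 3 reveals the pattern ABB — 2 tracks woven together.
Subsequence A: 13, 13, 13, 13 — constant 13.
Subsequence B: 81, 100, 121, 144, 169, 196, 225, 256 — perfect squares starting at 9².
Term 13 comes from subsequence A (its 5th entry): 13.
The 14th slot belongs to subsequence B; its 9th term is 289.
The 15th slot belongs to subsequence B; its 10th term is 324.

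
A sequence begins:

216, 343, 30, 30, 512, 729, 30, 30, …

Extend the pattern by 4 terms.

1000, 1331, 30, 30

Reading positions in blocks of 4 reveals the pattern AABB — 2 tracks woven together.
Subsequence A: 216, 343, 512, 729 (consecutive cubes n³ from n = 6).
Subsequence B: 30, 30, 30, 30 (always 30).
The 9th slot belongs to subsequence A; its 5th term is 1000.
The 10th slot belongs to subsequence A; its 6th term is 1331.
Term 11 comes from subsequence B (its 5th entry): 30.
Term 12 comes from subsequence B (its 6th entry): 30.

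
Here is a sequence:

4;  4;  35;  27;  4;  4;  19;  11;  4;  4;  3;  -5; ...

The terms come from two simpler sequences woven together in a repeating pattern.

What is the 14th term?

Reading positions in blocks of 4 reveals the pattern AABB — 2 tracks woven together.
Subsequence A: 4, 4, 4, 4, 4, 4. Constant 4.
Subsequence B: 35, 27, 19, 11, 3, -5. Arithmetic, step −8.
The 14th slot belongs to subsequence A; its 8th term is 4.

4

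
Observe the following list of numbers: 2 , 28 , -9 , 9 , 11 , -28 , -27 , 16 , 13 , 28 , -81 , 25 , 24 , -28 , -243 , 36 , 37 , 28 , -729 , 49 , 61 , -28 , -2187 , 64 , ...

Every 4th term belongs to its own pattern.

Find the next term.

98

The terms cycle through 4 interleaved subsequences.
Subsequence A: 2, 11, 13, 24, 37, 61 (Fibonacci-style (each term is the sum of the two before it)).
Subsequence B: 28, -28, 28, -28, 28, -28 (alternating ±28).
Subsequence C: -9, -27, -81, -243, -729, -2187 (geometric, ×3 each step).
Subsequence D: 9, 16, 25, 36, 49, 64 (the squares 3², 4², 5², …).
Position 25 → subsequence A, term 7 = 98.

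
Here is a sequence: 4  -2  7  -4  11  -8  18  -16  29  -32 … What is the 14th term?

Positions 1, 3, 5, … form one subsequence and positions 2, 4, 6, … form another.
Track A: 4, 7, 11, 18, 29 — each term equals the sum of the previous two.
Track B: -2, -4, -8, -16, -32 — geometric, ×2 each step.
Term 14 comes from track B (its 7th entry): -128.

-128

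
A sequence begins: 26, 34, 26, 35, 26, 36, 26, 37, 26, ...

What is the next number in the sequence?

The terms cycle through 2 interleaved subsequences.
Track A: 26, 26, 26, 26, 26 — always 26.
Track B: 34, 35, 36, 37 — linear: a_n = 33 + n.
Position 10 → track B, term 5 = 38.

38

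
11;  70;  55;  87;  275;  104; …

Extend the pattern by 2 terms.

Odd-indexed and even-indexed terms follow separate rules.
Track A: 11, 55, 275 — a geometric progression (common ratio 5).
Track B: 70, 87, 104 — arithmetic with common difference +17.
The 7th slot belongs to track A; its 4th term is 1375.
Position 8 falls in track B as its term 4, giving 121.

1375, 121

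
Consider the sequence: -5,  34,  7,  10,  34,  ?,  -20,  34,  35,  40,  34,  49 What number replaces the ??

Read the sequence 3 terms at a time; column i is its own pattern.
Track A: -5, 10, -20, 40 (geometric with ratio -2).
Track B: 34, 34, 34, 34 (constant 34).
Track C: 7, ?, 35, 49 (arithmetic, step +14).
Track C's pattern makes the blank 21.

21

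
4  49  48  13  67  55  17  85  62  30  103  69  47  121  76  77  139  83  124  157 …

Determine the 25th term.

Read the sequence 3 terms at a time; column i is its own pattern.
Subsequence A: 4, 13, 17, 30, 47, 77, 124 (each term equals the sum of the previous two).
Subsequence B: 49, 67, 85, 103, 121, 139, 157 (linear: a_n = 31 + 18·n).
Subsequence C: 48, 55, 62, 69, 76, 83 (arithmetic with common difference +7).
Position 25 falls in subsequence A as its term 9, giving 325.

325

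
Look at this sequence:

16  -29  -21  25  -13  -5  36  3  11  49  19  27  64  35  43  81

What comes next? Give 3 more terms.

51, 59, 100

Positions follow the repeating pattern ABB; grouping by letter gives 2 tracks.
Track A: 16, 25, 36, 49, 64, 81 (perfect squares starting at 4²).
Track B: -29, -21, -13, -5, 3, 11, 19, 27, 35, 43 (linear: a_n = -37 + 8·n).
The 17th slot belongs to track B; its 11th term is 51.
The 18th slot belongs to track B; its 12th term is 59.
Position 19 falls in track A as its term 7, giving 100.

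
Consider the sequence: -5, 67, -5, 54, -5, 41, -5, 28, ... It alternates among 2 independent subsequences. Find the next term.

Odd-indexed and even-indexed terms follow separate rules.
Stream A is -5, -5, -5, -5, which is constant -5.
Stream B is 67, 54, 41, 28, which is arithmetic with common difference −13.
The 9th slot belongs to stream A; its 5th term is -5.

-5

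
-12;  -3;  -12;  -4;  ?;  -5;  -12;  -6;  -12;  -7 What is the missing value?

Split by position mod 2 into 2 tracks.
Stream A = -12, -12, ?, -12, -12: the constant sequence -12.
Stream B = -3, -4, -5, -6, -7: linear: a_n = -2 − n.
Filling stream A at index 3 by its rule yields -12.

-12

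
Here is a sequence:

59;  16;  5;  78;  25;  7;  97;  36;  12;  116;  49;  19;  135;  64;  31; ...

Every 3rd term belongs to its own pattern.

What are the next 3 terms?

154, 81, 50

Read the sequence 3 terms at a time; column i is its own pattern.
Subsequence A is 59, 78, 97, 116, 135, which is arithmetic with common difference +19.
Subsequence B is 16, 25, 36, 49, 64, which is consecutive squares n² from n = 4.
Subsequence C is 5, 7, 12, 19, 31, which is Fibonacci-style (each term is the sum of the two before it).
Position 16 → subsequence A, term 6 = 154.
Position 17 falls in subsequence B as its term 6, giving 81.
Term 18 comes from subsequence C (its 6th entry): 50.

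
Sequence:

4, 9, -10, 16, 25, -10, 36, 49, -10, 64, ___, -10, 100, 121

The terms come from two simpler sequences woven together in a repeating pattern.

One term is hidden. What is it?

81

Positions follow the repeating pattern AAB; grouping by letter gives 2 tracks.
Track A is 4, 9, 16, 25, 36, 49, 64, ?, 100, 121, which is the squares 2², 3², 4², ….
Track B is -10, -10, -10, -10, which is the constant sequence -10.
So the missing entry in track A is 81.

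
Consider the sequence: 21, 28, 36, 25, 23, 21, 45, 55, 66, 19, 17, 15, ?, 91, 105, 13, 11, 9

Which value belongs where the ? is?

Reading positions in blocks of 6 reveals the pattern AAABBB — 2 tracks woven together.
Track A is 21, 28, 36, 45, 55, 66, ?, 91, 105, which is triangular numbers n(n+1)/2 for n = 6, 7, ….
Track B is 25, 23, 21, 19, 17, 15, 13, 11, 9, which is linear: a_n = 27 − 2·n.
Track A's pattern makes the blank 78.

78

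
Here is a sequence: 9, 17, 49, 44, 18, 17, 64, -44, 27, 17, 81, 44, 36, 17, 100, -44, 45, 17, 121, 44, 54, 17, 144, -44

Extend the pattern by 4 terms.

Taking every 4th term gives 4 separate tracks.
Track A: 9, 18, 27, 36, 45, 54 — adding 9 each time.
Track B: 17, 17, 17, 17, 17, 17 — the constant sequence 17.
Track C: 49, 64, 81, 100, 121, 144 — perfect squares starting at 7².
Track D: 44, -44, 44, -44, 44, -44 — the oscillation 44·(−1)^(n+1).
Term 25 comes from track A (its 7th entry): 63.
Position 26 falls in track B as its term 7, giving 17.
The 27th slot belongs to track C; its 7th term is 169.
Position 28 → track D, term 7 = 44.

63, 17, 169, 44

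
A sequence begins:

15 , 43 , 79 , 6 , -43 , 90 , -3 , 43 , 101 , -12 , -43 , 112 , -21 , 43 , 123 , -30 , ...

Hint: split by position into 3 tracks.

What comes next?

Split by position mod 3 into 3 tracks.
Stream A: 15, 6, -3, -12, -21, -30. Arithmetic with common difference −9.
Stream B: 43, -43, 43, -43, 43. Alternating ±43.
Stream C: 79, 90, 101, 112, 123. Adding 11 each time.
The 17th slot belongs to stream B; its 6th term is -43.

-43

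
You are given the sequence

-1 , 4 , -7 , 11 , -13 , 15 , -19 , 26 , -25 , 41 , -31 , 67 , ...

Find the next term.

-37

Split by position mod 2 into 2 tracks.
Stream A is -1, -7, -13, -19, -25, -31, which is linear: a_n = 5 − 6·n.
Stream B is 4, 11, 15, 26, 41, 67, which is each term equals the sum of the previous two.
Position 13 falls in stream A as its term 7, giving -37.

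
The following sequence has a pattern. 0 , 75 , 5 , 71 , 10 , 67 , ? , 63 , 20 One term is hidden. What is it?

Odd-indexed and even-indexed terms follow separate rules.
Track A: 0, 5, 10, ?, 20 — linear: a_n = -5 + 5·n.
Track B: 75, 71, 67, 63 — arithmetic with common difference −4.
The gap is track A's term 4; the rule gives 15.

15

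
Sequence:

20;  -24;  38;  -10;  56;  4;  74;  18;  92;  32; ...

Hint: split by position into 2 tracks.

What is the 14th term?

Split by position mod 2 into 2 tracks.
Track A is 20, 38, 56, 74, 92, which is adding 18 each time.
Track B is -24, -10, 4, 18, 32, which is arithmetic with common difference +14.
The 14th slot belongs to track B; its 7th term is 60.

60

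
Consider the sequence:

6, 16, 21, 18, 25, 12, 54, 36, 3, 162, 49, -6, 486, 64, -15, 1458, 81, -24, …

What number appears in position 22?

13122

Read the sequence 3 terms at a time; column i is its own pattern.
Track A: 6, 18, 54, 162, 486, 1458 (multiplying by 3 each time).
Track B: 16, 25, 36, 49, 64, 81 (consecutive squares n² from n = 4).
Track C: 21, 12, 3, -6, -15, -24 (subtracting 9 each time).
Position 22 falls in track A as its term 8, giving 13122.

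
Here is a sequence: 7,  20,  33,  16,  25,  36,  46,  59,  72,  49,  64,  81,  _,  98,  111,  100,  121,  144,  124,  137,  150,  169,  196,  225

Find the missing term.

Positions follow the repeating pattern AAABBB; grouping by letter gives 2 tracks.
Track A: 7, 20, 33, 46, 59, 72, ?, 98, 111, 124, 137, 150 — adding 13 each time.
Track B: 16, 25, 36, 49, 64, 81, 100, 121, 144, 169, 196, 225 — perfect squares starting at 4².
So the missing entry in track A is 85.

85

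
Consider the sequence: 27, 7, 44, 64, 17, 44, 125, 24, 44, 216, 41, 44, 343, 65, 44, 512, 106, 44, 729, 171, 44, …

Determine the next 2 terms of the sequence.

1000, 277

Split by position mod 3 into 3 tracks.
Track A: 27, 64, 125, 216, 343, 512, 729 — the cubes 3³, 4³, 5³, ….
Track B: 7, 17, 24, 41, 65, 106, 171 — Fibonacci-style (each term is the sum of the two before it).
Track C: 44, 44, 44, 44, 44, 44, 44 — the constant sequence 44.
Position 22 → track A, term 8 = 1000.
The 23rd slot belongs to track B; its 8th term is 277.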